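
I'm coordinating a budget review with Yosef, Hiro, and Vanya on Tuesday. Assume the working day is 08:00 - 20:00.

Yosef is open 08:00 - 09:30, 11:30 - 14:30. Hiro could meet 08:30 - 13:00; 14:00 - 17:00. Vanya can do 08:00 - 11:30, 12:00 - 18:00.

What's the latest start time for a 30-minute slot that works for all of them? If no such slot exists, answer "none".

Yosef ∩ Hiro: 08:30-09:30, 11:30-13:00, 14:00-14:30.
Yosef ∩ Hiro ∩ Vanya: 08:30-09:30, 12:00-13:00, 14:00-14:30.
The last common window of at least 30 minutes is 14:00-14:30; a 30-minute meeting can start as late as 14:00 and still end by 14:30.

14:00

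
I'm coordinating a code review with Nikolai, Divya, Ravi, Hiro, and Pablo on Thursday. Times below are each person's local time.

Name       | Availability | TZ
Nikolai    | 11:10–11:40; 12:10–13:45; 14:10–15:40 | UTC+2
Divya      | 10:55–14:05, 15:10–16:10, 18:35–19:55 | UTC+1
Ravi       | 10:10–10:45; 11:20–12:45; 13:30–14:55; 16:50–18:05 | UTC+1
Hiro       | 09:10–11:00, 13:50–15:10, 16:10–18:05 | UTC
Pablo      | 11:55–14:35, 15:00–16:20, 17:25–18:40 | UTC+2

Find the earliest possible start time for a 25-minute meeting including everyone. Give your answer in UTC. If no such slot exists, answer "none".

10:20

Nikolai in UTC: 09:10-09:40, 10:10-11:45, 12:10-13:40 (subtract 2h to convert from UTC+2).
Divya in UTC: 09:55-13:05, 14:10-15:10, 17:35-18:55 (subtract 1h to convert from UTC+1).
Ravi in UTC: 09:10-09:45, 10:20-11:45, 12:30-13:55, 15:50-17:05 (subtract 1h to convert from UTC+1).
Hiro in UTC: 09:10-11:00, 13:50-15:10, 16:10-18:05.
Pablo in UTC: 09:55-12:35, 13:00-14:20, 15:25-16:40 (subtract 2h to convert from UTC+2).
Nikolai ∩ Divya: 10:10-11:45, 12:10-13:05.
Nikolai ∩ Divya ∩ Ravi: 10:20-11:45, 12:30-13:05.
Nikolai ∩ Divya ∩ Ravi ∩ Hiro: 10:20-11:00.
Nikolai ∩ Divya ∩ Ravi ∩ Hiro ∩ Pablo: 10:20-11:00.
The first common window of at least 25 minutes is 10:20-11:00, so the earliest start is 10:20.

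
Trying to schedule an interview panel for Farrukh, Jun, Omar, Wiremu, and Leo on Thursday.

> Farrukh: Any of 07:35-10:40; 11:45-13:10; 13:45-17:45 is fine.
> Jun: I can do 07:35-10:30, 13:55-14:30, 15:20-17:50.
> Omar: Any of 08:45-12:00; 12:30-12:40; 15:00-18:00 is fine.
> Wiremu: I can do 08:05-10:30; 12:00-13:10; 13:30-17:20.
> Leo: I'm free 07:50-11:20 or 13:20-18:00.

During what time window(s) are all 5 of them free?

08:45-10:30, 15:20-17:20

Farrukh ∩ Jun: 07:35-10:30, 13:55-14:30, 15:20-17:45.
Farrukh ∩ Jun ∩ Omar: 08:45-10:30, 15:20-17:45.
Farrukh ∩ Jun ∩ Omar ∩ Wiremu: 08:45-10:30, 15:20-17:20.
Farrukh ∩ Jun ∩ Omar ∩ Wiremu ∩ Leo: 08:45-10:30, 15:20-17:20.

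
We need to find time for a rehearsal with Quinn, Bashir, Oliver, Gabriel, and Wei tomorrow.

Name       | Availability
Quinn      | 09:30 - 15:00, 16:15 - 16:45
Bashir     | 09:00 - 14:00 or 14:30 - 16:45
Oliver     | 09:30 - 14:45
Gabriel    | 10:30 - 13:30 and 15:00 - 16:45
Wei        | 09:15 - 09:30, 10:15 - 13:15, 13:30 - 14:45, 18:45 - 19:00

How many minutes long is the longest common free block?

Quinn ∩ Bashir: 09:30-14:00, 14:30-15:00, 16:15-16:45.
Quinn ∩ Bashir ∩ Oliver: 09:30-14:00, 14:30-14:45.
Quinn ∩ Bashir ∩ Oliver ∩ Gabriel: 10:30-13:30.
Quinn ∩ Bashir ∩ Oliver ∩ Gabriel ∩ Wei: 10:30-13:15.
So the common availability across everyone is 10:30-13:15.
The longest is 10:30-13:15 at 165 minutes.

165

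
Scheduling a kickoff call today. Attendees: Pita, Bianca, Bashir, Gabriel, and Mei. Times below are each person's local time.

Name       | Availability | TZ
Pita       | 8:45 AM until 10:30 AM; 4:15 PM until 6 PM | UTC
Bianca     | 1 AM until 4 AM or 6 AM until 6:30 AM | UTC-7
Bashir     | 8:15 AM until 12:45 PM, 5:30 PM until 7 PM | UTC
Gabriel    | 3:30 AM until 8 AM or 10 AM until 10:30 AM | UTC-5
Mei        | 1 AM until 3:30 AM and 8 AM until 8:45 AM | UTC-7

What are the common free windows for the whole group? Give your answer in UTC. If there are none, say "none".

Pita in UTC: 08:45-10:30, 16:15-18:00.
Bianca in UTC: 08:00-11:00, 13:00-13:30 (add 7h to convert from UTC-7).
Bashir in UTC: 08:15-12:45, 17:30-19:00.
Gabriel in UTC: 08:30-13:00, 15:00-15:30 (add 5h to convert from UTC-5).
Mei in UTC: 08:00-10:30, 15:00-15:45 (add 7h to convert from UTC-7).
Pita ∩ Bianca: 08:45-10:30.
Pita ∩ Bianca ∩ Bashir: 08:45-10:30.
Pita ∩ Bianca ∩ Bashir ∩ Gabriel: 08:45-10:30.
Pita ∩ Bianca ∩ Bashir ∩ Gabriel ∩ Mei: 08:45-10:30.

08:45-10:30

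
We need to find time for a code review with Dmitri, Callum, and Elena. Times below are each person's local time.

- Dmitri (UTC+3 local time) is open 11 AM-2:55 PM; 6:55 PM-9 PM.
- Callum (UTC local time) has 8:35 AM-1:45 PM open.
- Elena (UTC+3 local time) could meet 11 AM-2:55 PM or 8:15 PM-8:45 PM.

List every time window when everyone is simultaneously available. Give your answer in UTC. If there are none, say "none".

08:35-11:55

Dmitri in UTC: 08:00-11:55, 15:55-18:00 (subtract 3h to convert from UTC+3).
Callum in UTC: 08:35-13:45.
Elena in UTC: 08:00-11:55, 17:15-17:45 (subtract 3h to convert from UTC+3).
Dmitri ∩ Callum: 08:35-11:55.
Dmitri ∩ Callum ∩ Elena: 08:35-11:55.
Those are the intersection windows.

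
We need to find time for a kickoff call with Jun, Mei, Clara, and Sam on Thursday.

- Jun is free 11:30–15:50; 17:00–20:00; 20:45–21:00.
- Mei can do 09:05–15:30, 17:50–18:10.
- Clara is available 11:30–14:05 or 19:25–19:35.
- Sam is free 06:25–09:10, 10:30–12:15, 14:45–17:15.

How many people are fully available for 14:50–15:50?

Jun and Sam can make the full 14:50-15:50 slot — that's 2.

2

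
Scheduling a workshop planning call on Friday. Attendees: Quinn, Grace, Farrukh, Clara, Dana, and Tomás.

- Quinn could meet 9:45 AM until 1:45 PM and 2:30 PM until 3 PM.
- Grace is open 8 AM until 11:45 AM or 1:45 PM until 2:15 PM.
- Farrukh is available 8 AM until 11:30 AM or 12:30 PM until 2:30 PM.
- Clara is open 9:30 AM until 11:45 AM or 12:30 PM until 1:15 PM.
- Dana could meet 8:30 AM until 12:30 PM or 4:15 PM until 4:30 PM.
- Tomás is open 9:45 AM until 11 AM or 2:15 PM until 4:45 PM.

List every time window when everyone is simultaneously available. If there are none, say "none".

Quinn ∩ Grace: 09:45-11:45.
Quinn ∩ Grace ∩ Farrukh: 09:45-11:30.
Quinn ∩ Grace ∩ Farrukh ∩ Clara: 09:45-11:30.
Quinn ∩ Grace ∩ Farrukh ∩ Clara ∩ Dana: 09:45-11:30.
Quinn ∩ Grace ∩ Farrukh ∩ Clara ∩ Dana ∩ Tomás: 09:45-11:00.
So the common availability across everyone is 09:45-11:00.

09:45-11:00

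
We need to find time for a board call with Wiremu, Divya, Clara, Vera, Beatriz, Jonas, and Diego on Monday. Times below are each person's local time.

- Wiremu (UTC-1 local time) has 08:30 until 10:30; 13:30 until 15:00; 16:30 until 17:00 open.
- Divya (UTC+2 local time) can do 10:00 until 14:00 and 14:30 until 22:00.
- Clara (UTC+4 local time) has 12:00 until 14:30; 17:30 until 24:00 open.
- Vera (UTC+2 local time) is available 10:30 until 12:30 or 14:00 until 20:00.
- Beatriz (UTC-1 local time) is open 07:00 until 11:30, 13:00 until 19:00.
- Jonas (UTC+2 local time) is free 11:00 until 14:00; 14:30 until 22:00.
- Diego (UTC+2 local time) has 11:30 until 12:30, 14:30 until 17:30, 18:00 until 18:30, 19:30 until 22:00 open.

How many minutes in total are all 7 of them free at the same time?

150

Wiremu in UTC: 09:30-11:30, 14:30-16:00, 17:30-18:00 (add 1h to convert from UTC-1).
Divya in UTC: 08:00-12:00, 12:30-20:00 (subtract 2h to convert from UTC+2).
Clara in UTC: 08:00-10:30, 13:30-20:00 (subtract 4h to convert from UTC+4).
Vera in UTC: 08:30-10:30, 12:00-18:00 (subtract 2h to convert from UTC+2).
Beatriz in UTC: 08:00-12:30, 14:00-20:00 (add 1h to convert from UTC-1).
Jonas in UTC: 09:00-12:00, 12:30-20:00 (subtract 2h to convert from UTC+2).
Diego in UTC: 09:30-10:30, 12:30-15:30, 16:00-16:30, 17:30-20:00 (subtract 2h to convert from UTC+2).
Wiremu ∩ Divya: 09:30-11:30, 14:30-16:00, 17:30-18:00.
Wiremu ∩ Divya ∩ Clara: 09:30-10:30, 14:30-16:00, 17:30-18:00.
Wiremu ∩ Divya ∩ Clara ∩ Vera: 09:30-10:30, 14:30-16:00, 17:30-18:00.
Wiremu ∩ Divya ∩ Clara ∩ Vera ∩ Beatriz: 09:30-10:30, 14:30-16:00, 17:30-18:00.
Wiremu ∩ Divya ∩ Clara ∩ Vera ∩ Beatriz ∩ Jonas: 09:30-10:30, 14:30-16:00, 17:30-18:00.
Wiremu ∩ Divya ∩ Clara ∩ Vera ∩ Beatriz ∩ Jonas ∩ Diego: 09:30-10:30, 14:30-15:30, 17:30-18:00.
Those are the intersection windows.
Summing the common windows: 60 + 60 + 30 = 150 minutes.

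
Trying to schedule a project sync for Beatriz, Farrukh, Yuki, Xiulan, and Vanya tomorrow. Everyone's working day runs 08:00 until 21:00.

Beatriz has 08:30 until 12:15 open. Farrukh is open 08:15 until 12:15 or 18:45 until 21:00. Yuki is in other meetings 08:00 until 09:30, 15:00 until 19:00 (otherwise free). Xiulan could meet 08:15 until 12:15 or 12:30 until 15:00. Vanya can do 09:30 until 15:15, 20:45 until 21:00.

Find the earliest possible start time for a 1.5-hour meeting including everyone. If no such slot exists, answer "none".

Beatriz free: 08:30-12:15.
Farrukh free: 08:15-12:15, 18:45-21:00.
Yuki free: 09:30-15:00, 19:00-21:00 (invert busy blocks within the working day).
Xiulan free: 08:15-12:15, 12:30-15:00.
Vanya free: 09:30-15:15, 20:45-21:00.
Beatriz ∩ Farrukh: 08:30-12:15.
Beatriz ∩ Farrukh ∩ Yuki: 09:30-12:15.
Beatriz ∩ Farrukh ∩ Yuki ∩ Xiulan: 09:30-12:15.
Beatriz ∩ Farrukh ∩ Yuki ∩ Xiulan ∩ Vanya: 09:30-12:15.
The first common window of at least 90 minutes is 09:30-12:15, so the earliest start is 09:30.

09:30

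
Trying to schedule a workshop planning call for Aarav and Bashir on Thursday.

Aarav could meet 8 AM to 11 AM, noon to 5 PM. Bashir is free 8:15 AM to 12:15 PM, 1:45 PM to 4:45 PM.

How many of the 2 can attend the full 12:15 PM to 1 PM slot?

Aarav can make the full 12:15-13:00 slot — that's 1.

1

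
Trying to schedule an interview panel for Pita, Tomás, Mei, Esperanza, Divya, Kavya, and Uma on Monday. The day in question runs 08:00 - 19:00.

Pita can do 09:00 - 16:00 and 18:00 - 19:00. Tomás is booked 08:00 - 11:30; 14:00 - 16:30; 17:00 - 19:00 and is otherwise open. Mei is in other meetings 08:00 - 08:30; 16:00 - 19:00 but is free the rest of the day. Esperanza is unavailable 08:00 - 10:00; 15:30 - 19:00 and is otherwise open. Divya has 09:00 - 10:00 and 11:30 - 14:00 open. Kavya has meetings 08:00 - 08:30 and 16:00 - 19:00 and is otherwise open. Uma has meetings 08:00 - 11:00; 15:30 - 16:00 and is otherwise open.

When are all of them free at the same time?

Pita free: 09:00-16:00, 18:00-19:00.
Tomás free: 11:30-14:00, 16:30-17:00 (invert busy blocks within the working day).
Mei free: 08:30-16:00 (invert busy blocks within the working day).
Esperanza free: 10:00-15:30 (invert busy blocks within the working day).
Divya free: 09:00-10:00, 11:30-14:00.
Kavya free: 08:30-16:00 (invert busy blocks within the working day).
Uma free: 11:00-15:30, 16:00-19:00 (invert busy blocks within the working day).
Pita ∩ Tomás: 11:30-14:00.
Pita ∩ Tomás ∩ Mei: 11:30-14:00.
Pita ∩ Tomás ∩ Mei ∩ Esperanza: 11:30-14:00.
Pita ∩ Tomás ∩ Mei ∩ Esperanza ∩ Divya: 11:30-14:00.
Pita ∩ Tomás ∩ Mei ∩ Esperanza ∩ Divya ∩ Kavya: 11:30-14:00.
Pita ∩ Tomás ∩ Mei ∩ Esperanza ∩ Divya ∩ Kavya ∩ Uma: 11:30-14:00.
Those are the intersection windows.

11:30-14:00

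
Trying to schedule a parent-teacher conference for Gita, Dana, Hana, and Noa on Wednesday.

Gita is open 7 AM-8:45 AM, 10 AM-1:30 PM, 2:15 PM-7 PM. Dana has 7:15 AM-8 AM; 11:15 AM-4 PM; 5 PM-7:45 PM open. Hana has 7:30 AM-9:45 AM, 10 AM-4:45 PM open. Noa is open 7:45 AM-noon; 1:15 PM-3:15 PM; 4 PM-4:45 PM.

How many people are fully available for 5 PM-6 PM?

2

Gita and Dana can make the full 17:00-18:00 slot — that's 2.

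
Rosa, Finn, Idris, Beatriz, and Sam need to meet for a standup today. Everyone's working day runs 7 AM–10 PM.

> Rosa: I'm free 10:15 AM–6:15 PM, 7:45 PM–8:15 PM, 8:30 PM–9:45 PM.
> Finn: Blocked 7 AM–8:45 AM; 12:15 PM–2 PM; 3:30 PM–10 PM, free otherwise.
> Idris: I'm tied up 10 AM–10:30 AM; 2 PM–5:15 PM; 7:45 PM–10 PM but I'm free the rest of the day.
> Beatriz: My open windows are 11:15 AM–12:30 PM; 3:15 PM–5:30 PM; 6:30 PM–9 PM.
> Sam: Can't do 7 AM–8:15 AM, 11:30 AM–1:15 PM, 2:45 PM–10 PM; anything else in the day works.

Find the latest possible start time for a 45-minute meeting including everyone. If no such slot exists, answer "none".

Rosa free: 10:15-18:15, 19:45-20:15, 20:30-21:45.
Finn free: 08:45-12:15, 14:00-15:30 (invert busy blocks within the working day).
Idris free: 07:00-10:00, 10:30-14:00, 17:15-19:45 (invert busy blocks within the working day).
Beatriz free: 11:15-12:30, 15:15-17:30, 18:30-21:00.
Sam free: 08:15-11:30, 13:15-14:45 (invert busy blocks within the working day).
Rosa ∩ Finn: 10:15-12:15, 14:00-15:30.
Rosa ∩ Finn ∩ Idris: 10:30-12:15.
Rosa ∩ Finn ∩ Idris ∩ Beatriz: 11:15-12:15.
Rosa ∩ Finn ∩ Idris ∩ Beatriz ∩ Sam: 11:15-11:30.
No common window is at least 45 minutes long.

none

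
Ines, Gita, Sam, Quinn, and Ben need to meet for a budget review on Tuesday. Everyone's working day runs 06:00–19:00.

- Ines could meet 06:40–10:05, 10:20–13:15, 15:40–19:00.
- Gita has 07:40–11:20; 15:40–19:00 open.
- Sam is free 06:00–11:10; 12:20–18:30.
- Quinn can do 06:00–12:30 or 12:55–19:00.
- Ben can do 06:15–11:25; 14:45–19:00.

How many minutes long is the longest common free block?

170

Ines ∩ Gita: 07:40-10:05, 10:20-11:20, 15:40-19:00.
Ines ∩ Gita ∩ Sam: 07:40-10:05, 10:20-11:10, 15:40-18:30.
Ines ∩ Gita ∩ Sam ∩ Quinn: 07:40-10:05, 10:20-11:10, 15:40-18:30.
Ines ∩ Gita ∩ Sam ∩ Quinn ∩ Ben: 07:40-10:05, 10:20-11:10, 15:40-18:30.
The longest is 15:40-18:30 at 170 minutes.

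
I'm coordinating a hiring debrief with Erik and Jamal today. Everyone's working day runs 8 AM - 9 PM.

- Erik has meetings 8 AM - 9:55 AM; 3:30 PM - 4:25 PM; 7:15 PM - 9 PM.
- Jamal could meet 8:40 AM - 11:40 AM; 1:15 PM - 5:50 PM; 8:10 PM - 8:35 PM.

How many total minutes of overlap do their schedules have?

Erik free: 09:55-15:30, 16:25-19:15 (invert busy blocks within the working day).
Jamal free: 08:40-11:40, 13:15-17:50, 20:10-20:35.
Erik ∩ Jamal: 09:55-11:40, 13:15-15:30, 16:25-17:50.
Summing the common windows: 105 + 135 + 85 = 325 minutes.

325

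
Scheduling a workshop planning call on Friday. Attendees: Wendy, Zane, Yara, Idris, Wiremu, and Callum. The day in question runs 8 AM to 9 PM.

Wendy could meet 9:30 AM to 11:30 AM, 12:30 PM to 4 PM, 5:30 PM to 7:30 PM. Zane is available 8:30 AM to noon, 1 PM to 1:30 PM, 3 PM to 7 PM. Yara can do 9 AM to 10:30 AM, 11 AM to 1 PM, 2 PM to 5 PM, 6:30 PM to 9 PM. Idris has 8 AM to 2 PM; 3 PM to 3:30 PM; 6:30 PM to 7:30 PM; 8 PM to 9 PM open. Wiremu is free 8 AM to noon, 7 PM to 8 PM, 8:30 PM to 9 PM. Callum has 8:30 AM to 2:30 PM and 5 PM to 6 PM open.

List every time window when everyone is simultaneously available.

09:30-10:30, 11:00-11:30

Wendy ∩ Zane: 09:30-11:30, 13:00-13:30, 15:00-16:00, 17:30-19:00.
Wendy ∩ Zane ∩ Yara: 09:30-10:30, 11:00-11:30, 15:00-16:00, 18:30-19:00.
Wendy ∩ Zane ∩ Yara ∩ Idris: 09:30-10:30, 11:00-11:30, 15:00-15:30, 18:30-19:00.
Wendy ∩ Zane ∩ Yara ∩ Idris ∩ Wiremu: 09:30-10:30, 11:00-11:30.
Wendy ∩ Zane ∩ Yara ∩ Idris ∩ Wiremu ∩ Callum: 09:30-10:30, 11:00-11:30.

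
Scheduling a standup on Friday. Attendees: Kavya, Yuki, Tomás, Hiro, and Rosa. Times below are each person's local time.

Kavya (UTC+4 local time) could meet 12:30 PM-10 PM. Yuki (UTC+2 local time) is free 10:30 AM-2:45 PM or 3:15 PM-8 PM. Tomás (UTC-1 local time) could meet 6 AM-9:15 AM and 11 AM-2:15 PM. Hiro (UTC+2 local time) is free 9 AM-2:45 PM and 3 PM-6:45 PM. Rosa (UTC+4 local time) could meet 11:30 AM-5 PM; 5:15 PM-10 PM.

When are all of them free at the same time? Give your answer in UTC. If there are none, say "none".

08:30-10:15, 12:00-12:45, 13:15-15:15

Kavya in UTC: 08:30-18:00 (subtract 4h to convert from UTC+4).
Yuki in UTC: 08:30-12:45, 13:15-18:00 (subtract 2h to convert from UTC+2).
Tomás in UTC: 07:00-10:15, 12:00-15:15 (add 1h to convert from UTC-1).
Hiro in UTC: 07:00-12:45, 13:00-16:45 (subtract 2h to convert from UTC+2).
Rosa in UTC: 07:30-13:00, 13:15-18:00 (subtract 4h to convert from UTC+4).
Kavya ∩ Yuki: 08:30-12:45, 13:15-18:00.
Kavya ∩ Yuki ∩ Tomás: 08:30-10:15, 12:00-12:45, 13:15-15:15.
Kavya ∩ Yuki ∩ Tomás ∩ Hiro: 08:30-10:15, 12:00-12:45, 13:15-15:15.
Kavya ∩ Yuki ∩ Tomás ∩ Hiro ∩ Rosa: 08:30-10:15, 12:00-12:45, 13:15-15:15.
So the common availability across everyone is 08:30-10:15, 12:00-12:45, 13:15-15:15.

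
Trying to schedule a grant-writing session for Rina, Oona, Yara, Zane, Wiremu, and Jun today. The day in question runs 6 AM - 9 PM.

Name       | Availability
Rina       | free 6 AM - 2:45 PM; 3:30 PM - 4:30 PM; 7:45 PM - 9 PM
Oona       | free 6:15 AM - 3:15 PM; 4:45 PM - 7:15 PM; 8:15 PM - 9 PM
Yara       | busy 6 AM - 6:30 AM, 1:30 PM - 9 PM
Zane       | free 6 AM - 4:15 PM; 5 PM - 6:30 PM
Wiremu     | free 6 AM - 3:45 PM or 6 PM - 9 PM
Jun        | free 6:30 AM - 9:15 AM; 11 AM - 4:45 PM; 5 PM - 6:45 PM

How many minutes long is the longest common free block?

Rina free: 06:00-14:45, 15:30-16:30, 19:45-21:00.
Oona free: 06:15-15:15, 16:45-19:15, 20:15-21:00.
Yara free: 06:30-13:30 (invert busy blocks within the working day).
Zane free: 06:00-16:15, 17:00-18:30.
Wiremu free: 06:00-15:45, 18:00-21:00.
Jun free: 06:30-09:15, 11:00-16:45, 17:00-18:45.
Rina ∩ Oona: 06:15-14:45, 20:15-21:00.
Rina ∩ Oona ∩ Yara: 06:30-13:30.
Rina ∩ Oona ∩ Yara ∩ Zane: 06:30-13:30.
Rina ∩ Oona ∩ Yara ∩ Zane ∩ Wiremu: 06:30-13:30.
Rina ∩ Oona ∩ Yara ∩ Zane ∩ Wiremu ∩ Jun: 06:30-09:15, 11:00-13:30.
So the common availability across everyone is 06:30-09:15, 11:00-13:30.
The longest is 06:30-09:15 at 165 minutes.

165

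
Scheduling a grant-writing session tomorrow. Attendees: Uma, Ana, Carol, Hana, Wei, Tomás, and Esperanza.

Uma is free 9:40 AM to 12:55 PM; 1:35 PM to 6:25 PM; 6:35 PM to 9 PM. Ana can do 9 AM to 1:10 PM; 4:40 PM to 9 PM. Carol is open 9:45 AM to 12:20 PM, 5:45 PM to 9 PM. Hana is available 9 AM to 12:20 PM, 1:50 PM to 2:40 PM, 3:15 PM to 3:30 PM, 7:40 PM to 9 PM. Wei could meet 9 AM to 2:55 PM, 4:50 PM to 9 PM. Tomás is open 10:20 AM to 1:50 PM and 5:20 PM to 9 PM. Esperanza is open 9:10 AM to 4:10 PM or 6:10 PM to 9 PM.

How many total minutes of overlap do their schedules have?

Uma ∩ Ana: 09:40-12:55, 16:40-18:25, 18:35-21:00.
Uma ∩ Ana ∩ Carol: 09:45-12:20, 17:45-18:25, 18:35-21:00.
Uma ∩ Ana ∩ Carol ∩ Hana: 09:45-12:20, 19:40-21:00.
Uma ∩ Ana ∩ Carol ∩ Hana ∩ Wei: 09:45-12:20, 19:40-21:00.
Uma ∩ Ana ∩ Carol ∩ Hana ∩ Wei ∩ Tomás: 10:20-12:20, 19:40-21:00.
Uma ∩ Ana ∩ Carol ∩ Hana ∩ Wei ∩ Tomás ∩ Esperanza: 10:20-12:20, 19:40-21:00.
Summing the common windows: 120 + 80 = 200 minutes.

200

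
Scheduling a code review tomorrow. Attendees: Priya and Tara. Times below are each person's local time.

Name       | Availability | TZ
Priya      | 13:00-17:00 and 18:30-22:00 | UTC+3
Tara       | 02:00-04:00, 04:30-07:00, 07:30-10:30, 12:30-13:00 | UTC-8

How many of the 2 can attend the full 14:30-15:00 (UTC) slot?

1

Priya in UTC: 10:00-14:00, 15:30-19:00 (subtract 3h to convert from UTC+3).
Tara in UTC: 10:00-12:00, 12:30-15:00, 15:30-18:30, 20:30-21:00 (add 8h to convert from UTC-8).
Tara can make the full 14:30-15:00 slot — that's 1.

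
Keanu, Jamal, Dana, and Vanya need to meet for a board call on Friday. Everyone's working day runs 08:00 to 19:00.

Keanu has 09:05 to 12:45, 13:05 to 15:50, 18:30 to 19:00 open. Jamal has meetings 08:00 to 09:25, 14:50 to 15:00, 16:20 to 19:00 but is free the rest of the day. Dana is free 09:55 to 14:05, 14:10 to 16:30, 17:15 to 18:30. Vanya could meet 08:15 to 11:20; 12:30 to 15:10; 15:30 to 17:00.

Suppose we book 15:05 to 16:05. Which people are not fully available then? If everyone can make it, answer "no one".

Keanu free: 09:05-12:45, 13:05-15:50, 18:30-19:00.
Jamal free: 09:25-14:50, 15:00-16:20 (invert busy blocks within the working day).
Dana free: 09:55-14:05, 14:10-16:30, 17:15-18:30.
Vanya free: 08:15-11:20, 12:30-15:10, 15:30-17:00.
Keanu: not fully free for 15:05-16:05. Jamal: free for 15:05-16:05. Dana: free for 15:05-16:05. Vanya: not fully free for 15:05-16:05.

Keanu, Vanya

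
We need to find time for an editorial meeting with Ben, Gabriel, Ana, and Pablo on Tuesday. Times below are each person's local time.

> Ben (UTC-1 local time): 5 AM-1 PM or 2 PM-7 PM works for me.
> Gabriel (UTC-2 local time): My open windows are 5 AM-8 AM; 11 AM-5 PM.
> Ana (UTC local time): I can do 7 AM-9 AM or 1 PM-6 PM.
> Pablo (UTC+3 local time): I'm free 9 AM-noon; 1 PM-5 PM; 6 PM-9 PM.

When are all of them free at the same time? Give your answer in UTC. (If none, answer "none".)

Ben in UTC: 06:00-14:00, 15:00-20:00 (add 1h to convert from UTC-1).
Gabriel in UTC: 07:00-10:00, 13:00-19:00 (add 2h to convert from UTC-2).
Ana in UTC: 07:00-09:00, 13:00-18:00.
Pablo in UTC: 06:00-09:00, 10:00-14:00, 15:00-18:00 (subtract 3h to convert from UTC+3).
Ben ∩ Gabriel: 07:00-10:00, 13:00-14:00, 15:00-19:00.
Ben ∩ Gabriel ∩ Ana: 07:00-09:00, 13:00-14:00, 15:00-18:00.
Ben ∩ Gabriel ∩ Ana ∩ Pablo: 07:00-09:00, 13:00-14:00, 15:00-18:00.
So the common availability across everyone is 07:00-09:00, 13:00-14:00, 15:00-18:00.

07:00-09:00, 13:00-14:00, 15:00-18:00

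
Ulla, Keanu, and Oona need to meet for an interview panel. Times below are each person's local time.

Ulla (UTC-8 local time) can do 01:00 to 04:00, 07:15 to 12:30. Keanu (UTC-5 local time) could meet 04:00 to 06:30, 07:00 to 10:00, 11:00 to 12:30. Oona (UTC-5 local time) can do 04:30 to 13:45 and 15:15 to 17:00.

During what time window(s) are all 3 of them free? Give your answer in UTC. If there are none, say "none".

Ulla in UTC: 09:00-12:00, 15:15-20:30 (add 8h to convert from UTC-8).
Keanu in UTC: 09:00-11:30, 12:00-15:00, 16:00-17:30 (add 5h to convert from UTC-5).
Oona in UTC: 09:30-18:45, 20:15-22:00 (add 5h to convert from UTC-5).
Ulla ∩ Keanu: 09:00-11:30, 16:00-17:30.
Ulla ∩ Keanu ∩ Oona: 09:30-11:30, 16:00-17:30.
So the common availability across everyone is 09:30-11:30, 16:00-17:30.

09:30-11:30, 16:00-17:30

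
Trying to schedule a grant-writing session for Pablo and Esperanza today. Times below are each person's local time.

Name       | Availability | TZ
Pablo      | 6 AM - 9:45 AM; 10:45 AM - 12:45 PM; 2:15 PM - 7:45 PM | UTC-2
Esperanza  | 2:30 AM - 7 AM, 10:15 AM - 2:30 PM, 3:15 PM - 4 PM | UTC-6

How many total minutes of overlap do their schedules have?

495

Pablo in UTC: 08:00-11:45, 12:45-14:45, 16:15-21:45 (add 2h to convert from UTC-2).
Esperanza in UTC: 08:30-13:00, 16:15-20:30, 21:15-22:00 (add 6h to convert from UTC-6).
Pablo ∩ Esperanza: 08:30-11:45, 12:45-13:00, 16:15-20:30, 21:15-21:45.
Summing the common windows: 195 + 15 + 255 + 30 = 495 minutes.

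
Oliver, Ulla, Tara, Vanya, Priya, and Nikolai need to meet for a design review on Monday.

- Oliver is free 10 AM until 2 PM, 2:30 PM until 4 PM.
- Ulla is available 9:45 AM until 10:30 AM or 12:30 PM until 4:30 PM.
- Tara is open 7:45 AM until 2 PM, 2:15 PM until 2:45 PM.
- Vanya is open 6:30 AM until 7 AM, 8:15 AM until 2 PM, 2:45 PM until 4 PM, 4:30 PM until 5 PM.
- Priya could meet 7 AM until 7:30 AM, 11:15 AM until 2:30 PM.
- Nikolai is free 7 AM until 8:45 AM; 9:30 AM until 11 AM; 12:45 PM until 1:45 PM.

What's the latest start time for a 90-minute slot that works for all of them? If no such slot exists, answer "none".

none

Oliver ∩ Ulla: 10:00-10:30, 12:30-14:00, 14:30-16:00.
Oliver ∩ Ulla ∩ Tara: 10:00-10:30, 12:30-14:00, 14:30-14:45.
Oliver ∩ Ulla ∩ Tara ∩ Vanya: 10:00-10:30, 12:30-14:00.
Oliver ∩ Ulla ∩ Tara ∩ Vanya ∩ Priya: 12:30-14:00.
Oliver ∩ Ulla ∩ Tara ∩ Vanya ∩ Priya ∩ Nikolai: 12:45-13:45.
No common window is at least 90 minutes long.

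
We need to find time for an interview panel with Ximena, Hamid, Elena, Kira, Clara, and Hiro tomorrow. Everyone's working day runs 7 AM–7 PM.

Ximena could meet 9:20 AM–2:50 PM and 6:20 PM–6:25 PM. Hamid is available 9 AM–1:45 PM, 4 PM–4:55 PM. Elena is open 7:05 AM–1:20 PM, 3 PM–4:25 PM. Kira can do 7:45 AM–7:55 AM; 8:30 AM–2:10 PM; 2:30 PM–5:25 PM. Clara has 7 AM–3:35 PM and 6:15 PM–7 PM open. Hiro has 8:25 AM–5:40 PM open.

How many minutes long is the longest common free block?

Ximena ∩ Hamid: 09:20-13:45.
Ximena ∩ Hamid ∩ Elena: 09:20-13:20.
Ximena ∩ Hamid ∩ Elena ∩ Kira: 09:20-13:20.
Ximena ∩ Hamid ∩ Elena ∩ Kira ∩ Clara: 09:20-13:20.
Ximena ∩ Hamid ∩ Elena ∩ Kira ∩ Clara ∩ Hiro: 09:20-13:20.
The longest is 09:20-13:20 at 240 minutes.

240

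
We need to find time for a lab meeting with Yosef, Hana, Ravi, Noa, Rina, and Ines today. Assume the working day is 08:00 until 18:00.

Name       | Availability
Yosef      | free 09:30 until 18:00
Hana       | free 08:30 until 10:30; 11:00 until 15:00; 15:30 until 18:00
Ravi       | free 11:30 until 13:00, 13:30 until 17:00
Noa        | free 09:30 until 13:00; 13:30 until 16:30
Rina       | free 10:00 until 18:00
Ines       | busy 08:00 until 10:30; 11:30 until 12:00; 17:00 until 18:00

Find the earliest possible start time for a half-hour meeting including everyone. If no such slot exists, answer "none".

Yosef free: 09:30-18:00.
Hana free: 08:30-10:30, 11:00-15:00, 15:30-18:00.
Ravi free: 11:30-13:00, 13:30-17:00.
Noa free: 09:30-13:00, 13:30-16:30.
Rina free: 10:00-18:00.
Ines free: 10:30-11:30, 12:00-17:00 (invert busy blocks within the working day).
Yosef ∩ Hana: 09:30-10:30, 11:00-15:00, 15:30-18:00.
Yosef ∩ Hana ∩ Ravi: 11:30-13:00, 13:30-15:00, 15:30-17:00.
Yosef ∩ Hana ∩ Ravi ∩ Noa: 11:30-13:00, 13:30-15:00, 15:30-16:30.
Yosef ∩ Hana ∩ Ravi ∩ Noa ∩ Rina: 11:30-13:00, 13:30-15:00, 15:30-16:30.
Yosef ∩ Hana ∩ Ravi ∩ Noa ∩ Rina ∩ Ines: 12:00-13:00, 13:30-15:00, 15:30-16:30.
Those are the intersection windows.
The first common window of at least 30 minutes is 12:00-13:00, so the earliest start is 12:00.

12:00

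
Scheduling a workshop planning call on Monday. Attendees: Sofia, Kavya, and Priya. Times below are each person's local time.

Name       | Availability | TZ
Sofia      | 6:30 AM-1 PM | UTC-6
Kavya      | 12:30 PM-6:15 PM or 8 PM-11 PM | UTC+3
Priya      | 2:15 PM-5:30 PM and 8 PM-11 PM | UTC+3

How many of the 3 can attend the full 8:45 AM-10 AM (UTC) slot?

0

Sofia in UTC: 12:30-19:00 (add 6h to convert from UTC-6).
Kavya in UTC: 09:30-15:15, 17:00-20:00 (subtract 3h to convert from UTC+3).
Priya in UTC: 11:15-14:30, 17:00-20:00 (subtract 3h to convert from UTC+3).
nobody can make the full 08:45-10:00 slot — that's 0.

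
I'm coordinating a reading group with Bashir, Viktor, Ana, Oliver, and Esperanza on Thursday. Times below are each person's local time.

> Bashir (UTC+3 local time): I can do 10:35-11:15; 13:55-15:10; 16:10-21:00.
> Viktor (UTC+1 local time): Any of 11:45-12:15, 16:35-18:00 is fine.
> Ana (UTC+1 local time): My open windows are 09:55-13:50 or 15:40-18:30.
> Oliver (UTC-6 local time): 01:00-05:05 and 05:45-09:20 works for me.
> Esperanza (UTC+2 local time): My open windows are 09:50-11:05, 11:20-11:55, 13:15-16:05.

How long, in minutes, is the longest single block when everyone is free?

0

Bashir in UTC: 07:35-08:15, 10:55-12:10, 13:10-18:00 (subtract 3h to convert from UTC+3).
Viktor in UTC: 10:45-11:15, 15:35-17:00 (subtract 1h to convert from UTC+1).
Ana in UTC: 08:55-12:50, 14:40-17:30 (subtract 1h to convert from UTC+1).
Oliver in UTC: 07:00-11:05, 11:45-15:20 (add 6h to convert from UTC-6).
Esperanza in UTC: 07:50-09:05, 09:20-09:55, 11:15-14:05 (subtract 2h to convert from UTC+2).
Bashir ∩ Viktor: 10:55-11:15, 15:35-17:00.
Bashir ∩ Viktor ∩ Ana: 10:55-11:15, 15:35-17:00.
Bashir ∩ Viktor ∩ Ana ∩ Oliver: 10:55-11:05.
Bashir ∩ Viktor ∩ Ana ∩ Oliver ∩ Esperanza: ∅.
There is no time when everyone is free.
No common window exists, so the longest block is 0 minutes.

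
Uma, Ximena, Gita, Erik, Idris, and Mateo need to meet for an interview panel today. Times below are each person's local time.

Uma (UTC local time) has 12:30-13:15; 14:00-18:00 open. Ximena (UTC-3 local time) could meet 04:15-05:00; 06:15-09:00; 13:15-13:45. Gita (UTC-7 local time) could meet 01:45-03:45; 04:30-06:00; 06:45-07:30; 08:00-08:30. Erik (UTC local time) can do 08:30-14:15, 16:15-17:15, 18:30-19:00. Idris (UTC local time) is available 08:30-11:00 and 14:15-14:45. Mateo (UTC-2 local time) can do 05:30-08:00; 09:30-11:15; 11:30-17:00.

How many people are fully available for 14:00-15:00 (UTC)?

Uma in UTC: 12:30-13:15, 14:00-18:00.
Ximena in UTC: 07:15-08:00, 09:15-12:00, 16:15-16:45 (add 3h to convert from UTC-3).
Gita in UTC: 08:45-10:45, 11:30-13:00, 13:45-14:30, 15:00-15:30 (add 7h to convert from UTC-7).
Erik in UTC: 08:30-14:15, 16:15-17:15, 18:30-19:00.
Idris in UTC: 08:30-11:00, 14:15-14:45.
Mateo in UTC: 07:30-10:00, 11:30-13:15, 13:30-19:00 (add 2h to convert from UTC-2).
Uma and Mateo can make the full 14:00-15:00 slot — that's 2.

2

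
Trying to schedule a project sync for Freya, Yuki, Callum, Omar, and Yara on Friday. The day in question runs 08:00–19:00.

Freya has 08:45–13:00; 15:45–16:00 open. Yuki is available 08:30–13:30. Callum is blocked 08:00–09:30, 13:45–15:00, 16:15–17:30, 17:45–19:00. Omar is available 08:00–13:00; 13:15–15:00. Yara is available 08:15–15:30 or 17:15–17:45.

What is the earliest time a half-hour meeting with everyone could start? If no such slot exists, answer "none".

09:30

Freya free: 08:45-13:00, 15:45-16:00.
Yuki free: 08:30-13:30.
Callum free: 09:30-13:45, 15:00-16:15, 17:30-17:45 (invert busy blocks within the working day).
Omar free: 08:00-13:00, 13:15-15:00.
Yara free: 08:15-15:30, 17:15-17:45.
Freya ∩ Yuki: 08:45-13:00.
Freya ∩ Yuki ∩ Callum: 09:30-13:00.
Freya ∩ Yuki ∩ Callum ∩ Omar: 09:30-13:00.
Freya ∩ Yuki ∩ Callum ∩ Omar ∩ Yara: 09:30-13:00.
Those are the intersection windows.
The first common window of at least 30 minutes is 09:30-13:00, so the earliest start is 09:30.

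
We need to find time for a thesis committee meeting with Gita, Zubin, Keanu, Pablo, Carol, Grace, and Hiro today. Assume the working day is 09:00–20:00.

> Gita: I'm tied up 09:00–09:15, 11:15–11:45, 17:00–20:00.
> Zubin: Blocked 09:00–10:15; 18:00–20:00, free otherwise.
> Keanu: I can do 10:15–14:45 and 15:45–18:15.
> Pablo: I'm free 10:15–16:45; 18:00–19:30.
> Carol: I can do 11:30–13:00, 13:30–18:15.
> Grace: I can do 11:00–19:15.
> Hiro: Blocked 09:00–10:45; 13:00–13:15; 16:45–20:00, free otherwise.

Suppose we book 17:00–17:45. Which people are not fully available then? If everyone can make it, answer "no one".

Gita, Hiro, Pablo

Gita free: 09:15-11:15, 11:45-17:00 (invert busy blocks within the working day).
Zubin free: 10:15-18:00 (invert busy blocks within the working day).
Keanu free: 10:15-14:45, 15:45-18:15.
Pablo free: 10:15-16:45, 18:00-19:30.
Carol free: 11:30-13:00, 13:30-18:15.
Grace free: 11:00-19:15.
Hiro free: 10:45-13:00, 13:15-16:45 (invert busy blocks within the working day).
Gita: not fully free for 17:00-17:45. Zubin: free for 17:00-17:45. Keanu: free for 17:00-17:45. Pablo: not fully free for 17:00-17:45. Carol: free for 17:00-17:45. Grace: free for 17:00-17:45. Hiro: not fully free for 17:00-17:45.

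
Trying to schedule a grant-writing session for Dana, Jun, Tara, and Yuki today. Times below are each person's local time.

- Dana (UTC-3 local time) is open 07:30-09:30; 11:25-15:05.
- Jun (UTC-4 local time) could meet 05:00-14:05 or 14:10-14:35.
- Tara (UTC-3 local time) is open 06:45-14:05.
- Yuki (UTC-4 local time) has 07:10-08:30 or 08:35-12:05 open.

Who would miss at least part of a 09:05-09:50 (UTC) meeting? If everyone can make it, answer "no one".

Dana in UTC: 10:30-12:30, 14:25-18:05 (add 3h to convert from UTC-3).
Jun in UTC: 09:00-18:05, 18:10-18:35 (add 4h to convert from UTC-4).
Tara in UTC: 09:45-17:05 (add 3h to convert from UTC-3).
Yuki in UTC: 11:10-12:30, 12:35-16:05 (add 4h to convert from UTC-4).
Dana: not fully free for 09:05-09:50. Jun: free for 09:05-09:50. Tara: not fully free for 09:05-09:50. Yuki: not fully free for 09:05-09:50.

Dana, Tara, Yuki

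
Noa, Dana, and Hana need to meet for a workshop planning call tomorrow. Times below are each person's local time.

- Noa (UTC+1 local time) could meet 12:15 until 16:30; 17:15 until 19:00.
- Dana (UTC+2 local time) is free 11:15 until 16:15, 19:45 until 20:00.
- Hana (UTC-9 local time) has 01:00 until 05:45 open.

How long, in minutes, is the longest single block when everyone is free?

180

Noa in UTC: 11:15-15:30, 16:15-18:00 (subtract 1h to convert from UTC+1).
Dana in UTC: 09:15-14:15, 17:45-18:00 (subtract 2h to convert from UTC+2).
Hana in UTC: 10:00-14:45 (add 9h to convert from UTC-9).
Noa ∩ Dana: 11:15-14:15, 17:45-18:00.
Noa ∩ Dana ∩ Hana: 11:15-14:15.
Those are the intersection windows.
The longest is 11:15-14:15 at 180 minutes.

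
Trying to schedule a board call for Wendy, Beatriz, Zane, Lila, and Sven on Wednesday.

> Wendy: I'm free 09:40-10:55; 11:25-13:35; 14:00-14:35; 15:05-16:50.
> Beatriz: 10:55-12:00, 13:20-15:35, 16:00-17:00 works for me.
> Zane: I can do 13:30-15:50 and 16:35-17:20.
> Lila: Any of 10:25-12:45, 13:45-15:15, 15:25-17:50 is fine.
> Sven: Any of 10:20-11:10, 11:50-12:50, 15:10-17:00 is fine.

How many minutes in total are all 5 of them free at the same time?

30

Wendy ∩ Beatriz: 11:25-12:00, 13:20-13:35, 14:00-14:35, 15:05-15:35, 16:00-16:50.
Wendy ∩ Beatriz ∩ Zane: 13:30-13:35, 14:00-14:35, 15:05-15:35, 16:35-16:50.
Wendy ∩ Beatriz ∩ Zane ∩ Lila: 14:00-14:35, 15:05-15:15, 15:25-15:35, 16:35-16:50.
Wendy ∩ Beatriz ∩ Zane ∩ Lila ∩ Sven: 15:10-15:15, 15:25-15:35, 16:35-16:50.
Those are the intersection windows.
Summing the common windows: 5 + 10 + 15 = 30 minutes.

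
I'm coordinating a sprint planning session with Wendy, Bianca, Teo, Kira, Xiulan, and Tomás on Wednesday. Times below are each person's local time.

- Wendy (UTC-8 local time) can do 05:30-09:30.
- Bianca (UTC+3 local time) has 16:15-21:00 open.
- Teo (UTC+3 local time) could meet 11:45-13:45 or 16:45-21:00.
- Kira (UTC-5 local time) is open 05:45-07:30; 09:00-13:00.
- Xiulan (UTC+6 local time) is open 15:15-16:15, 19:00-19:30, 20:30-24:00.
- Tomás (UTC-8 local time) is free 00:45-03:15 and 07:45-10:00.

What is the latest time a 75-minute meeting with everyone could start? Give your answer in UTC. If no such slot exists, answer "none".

16:15

Wendy in UTC: 13:30-17:30 (add 8h to convert from UTC-8).
Bianca in UTC: 13:15-18:00 (subtract 3h to convert from UTC+3).
Teo in UTC: 08:45-10:45, 13:45-18:00 (subtract 3h to convert from UTC+3).
Kira in UTC: 10:45-12:30, 14:00-18:00 (add 5h to convert from UTC-5).
Xiulan in UTC: 09:15-10:15, 13:00-13:30, 14:30-18:00 (subtract 6h to convert from UTC+6).
Tomás in UTC: 08:45-11:15, 15:45-18:00 (add 8h to convert from UTC-8).
Wendy ∩ Bianca: 13:30-17:30.
Wendy ∩ Bianca ∩ Teo: 13:45-17:30.
Wendy ∩ Bianca ∩ Teo ∩ Kira: 14:00-17:30.
Wendy ∩ Bianca ∩ Teo ∩ Kira ∩ Xiulan: 14:30-17:30.
Wendy ∩ Bianca ∩ Teo ∩ Kira ∩ Xiulan ∩ Tomás: 15:45-17:30.
So the common availability across everyone is 15:45-17:30.
The last common window of at least 75 minutes is 15:45-17:30; a 75-minute meeting can start as late as 16:15 and still end by 17:30.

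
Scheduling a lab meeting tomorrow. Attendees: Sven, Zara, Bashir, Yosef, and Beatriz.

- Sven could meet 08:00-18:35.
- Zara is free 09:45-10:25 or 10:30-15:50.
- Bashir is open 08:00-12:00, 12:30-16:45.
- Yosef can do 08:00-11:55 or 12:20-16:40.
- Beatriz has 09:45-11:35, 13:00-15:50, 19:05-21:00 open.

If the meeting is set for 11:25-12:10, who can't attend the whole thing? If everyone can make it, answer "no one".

Bashir, Beatriz, Yosef

Sven: free for 11:25-12:10. Zara: free for 11:25-12:10. Bashir: not fully free for 11:25-12:10. Yosef: not fully free for 11:25-12:10. Beatriz: not fully free for 11:25-12:10.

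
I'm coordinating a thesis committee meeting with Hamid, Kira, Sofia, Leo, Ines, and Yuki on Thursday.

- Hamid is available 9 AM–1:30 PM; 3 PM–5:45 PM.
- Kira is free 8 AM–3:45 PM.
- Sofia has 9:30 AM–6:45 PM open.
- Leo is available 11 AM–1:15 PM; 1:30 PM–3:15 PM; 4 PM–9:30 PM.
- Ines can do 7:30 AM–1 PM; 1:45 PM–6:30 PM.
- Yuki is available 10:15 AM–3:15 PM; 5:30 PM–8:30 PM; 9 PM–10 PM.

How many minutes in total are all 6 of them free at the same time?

Hamid ∩ Kira: 09:00-13:30, 15:00-15:45.
Hamid ∩ Kira ∩ Sofia: 09:30-13:30, 15:00-15:45.
Hamid ∩ Kira ∩ Sofia ∩ Leo: 11:00-13:15, 15:00-15:15.
Hamid ∩ Kira ∩ Sofia ∩ Leo ∩ Ines: 11:00-13:00, 15:00-15:15.
Hamid ∩ Kira ∩ Sofia ∩ Leo ∩ Ines ∩ Yuki: 11:00-13:00, 15:00-15:15.
Summing the common windows: 120 + 15 = 135 minutes.

135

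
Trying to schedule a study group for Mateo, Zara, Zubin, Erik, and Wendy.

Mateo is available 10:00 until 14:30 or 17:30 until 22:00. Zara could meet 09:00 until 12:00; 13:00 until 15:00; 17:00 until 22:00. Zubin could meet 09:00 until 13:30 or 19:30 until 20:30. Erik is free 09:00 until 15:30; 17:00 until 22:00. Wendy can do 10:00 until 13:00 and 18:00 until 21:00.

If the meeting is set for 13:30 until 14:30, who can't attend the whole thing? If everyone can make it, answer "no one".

Mateo: free for 13:30-14:30. Zara: free for 13:30-14:30. Zubin: not fully free for 13:30-14:30. Erik: free for 13:30-14:30. Wendy: not fully free for 13:30-14:30.

Wendy, Zubin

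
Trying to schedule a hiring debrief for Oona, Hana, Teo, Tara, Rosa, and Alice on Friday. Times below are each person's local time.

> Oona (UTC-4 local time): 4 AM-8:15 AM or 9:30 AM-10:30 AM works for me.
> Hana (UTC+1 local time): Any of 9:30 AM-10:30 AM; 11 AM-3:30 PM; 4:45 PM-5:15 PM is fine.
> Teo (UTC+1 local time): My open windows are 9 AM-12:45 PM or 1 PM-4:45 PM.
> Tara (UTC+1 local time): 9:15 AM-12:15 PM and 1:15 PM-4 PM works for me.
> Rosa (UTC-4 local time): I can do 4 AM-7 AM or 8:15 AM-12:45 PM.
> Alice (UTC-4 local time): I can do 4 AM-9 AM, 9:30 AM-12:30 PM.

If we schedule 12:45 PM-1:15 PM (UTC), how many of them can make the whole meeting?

Oona in UTC: 08:00-12:15, 13:30-14:30 (add 4h to convert from UTC-4).
Hana in UTC: 08:30-09:30, 10:00-14:30, 15:45-16:15 (subtract 1h to convert from UTC+1).
Teo in UTC: 08:00-11:45, 12:00-15:45 (subtract 1h to convert from UTC+1).
Tara in UTC: 08:15-11:15, 12:15-15:00 (subtract 1h to convert from UTC+1).
Rosa in UTC: 08:00-11:00, 12:15-16:45 (add 4h to convert from UTC-4).
Alice in UTC: 08:00-13:00, 13:30-16:30 (add 4h to convert from UTC-4).
Hana, Teo, Tara, and Rosa can make the full 12:45-13:15 slot — that's 4.

4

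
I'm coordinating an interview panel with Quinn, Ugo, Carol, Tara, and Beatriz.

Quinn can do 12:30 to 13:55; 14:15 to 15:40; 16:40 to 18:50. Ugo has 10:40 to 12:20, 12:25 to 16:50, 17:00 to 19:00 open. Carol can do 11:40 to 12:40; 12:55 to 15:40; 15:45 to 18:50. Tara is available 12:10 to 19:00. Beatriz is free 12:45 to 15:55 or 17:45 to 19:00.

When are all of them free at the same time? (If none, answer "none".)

Quinn ∩ Ugo: 12:30-13:55, 14:15-15:40, 16:40-16:50, 17:00-18:50.
Quinn ∩ Ugo ∩ Carol: 12:30-12:40, 12:55-13:55, 14:15-15:40, 16:40-16:50, 17:00-18:50.
Quinn ∩ Ugo ∩ Carol ∩ Tara: 12:30-12:40, 12:55-13:55, 14:15-15:40, 16:40-16:50, 17:00-18:50.
Quinn ∩ Ugo ∩ Carol ∩ Tara ∩ Beatriz: 12:55-13:55, 14:15-15:40, 17:45-18:50.
Those are the intersection windows.

12:55-13:55, 14:15-15:40, 17:45-18:50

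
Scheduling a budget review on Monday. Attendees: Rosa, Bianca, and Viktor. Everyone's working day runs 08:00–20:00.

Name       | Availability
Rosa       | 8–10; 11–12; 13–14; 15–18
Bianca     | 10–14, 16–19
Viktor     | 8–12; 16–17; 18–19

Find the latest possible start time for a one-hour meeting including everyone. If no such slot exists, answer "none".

Rosa ∩ Bianca: 11:00-12:00, 13:00-14:00, 16:00-18:00.
Rosa ∩ Bianca ∩ Viktor: 11:00-12:00, 16:00-17:00.
Those are the intersection windows.
The last common window of at least 60 minutes is 16:00-17:00; a 60-minute meeting can start as late as 16:00 and still end by 17:00.

16:00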